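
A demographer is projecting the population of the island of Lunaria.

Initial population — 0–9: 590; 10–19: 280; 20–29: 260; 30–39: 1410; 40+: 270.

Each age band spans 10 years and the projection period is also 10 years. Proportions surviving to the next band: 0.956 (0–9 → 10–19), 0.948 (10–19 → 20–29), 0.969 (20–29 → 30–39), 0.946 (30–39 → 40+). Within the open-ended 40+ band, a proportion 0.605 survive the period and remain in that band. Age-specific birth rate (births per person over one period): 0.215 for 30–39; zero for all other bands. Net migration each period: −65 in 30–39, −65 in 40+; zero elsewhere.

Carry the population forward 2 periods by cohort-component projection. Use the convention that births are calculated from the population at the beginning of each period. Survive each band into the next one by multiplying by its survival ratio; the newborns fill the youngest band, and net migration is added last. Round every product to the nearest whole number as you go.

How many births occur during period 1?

303

Call the groups 1 to 5, youngest first.
— Period 1 —
Births: 1410 × 0.215 = 303
Group 2: 590 × 0.956 = 564
Group 3: 280 × 0.948 = 265
Group 4: 260 × 0.969 = 252
Group 5: 1410 × 0.946 + 270 × 0.605 = 1334 + 163 = 1497
Net migration: Group 4 − 65 → 187; Group 5 − 65 → 1432
→ [303, 564, 265, 187, 1432]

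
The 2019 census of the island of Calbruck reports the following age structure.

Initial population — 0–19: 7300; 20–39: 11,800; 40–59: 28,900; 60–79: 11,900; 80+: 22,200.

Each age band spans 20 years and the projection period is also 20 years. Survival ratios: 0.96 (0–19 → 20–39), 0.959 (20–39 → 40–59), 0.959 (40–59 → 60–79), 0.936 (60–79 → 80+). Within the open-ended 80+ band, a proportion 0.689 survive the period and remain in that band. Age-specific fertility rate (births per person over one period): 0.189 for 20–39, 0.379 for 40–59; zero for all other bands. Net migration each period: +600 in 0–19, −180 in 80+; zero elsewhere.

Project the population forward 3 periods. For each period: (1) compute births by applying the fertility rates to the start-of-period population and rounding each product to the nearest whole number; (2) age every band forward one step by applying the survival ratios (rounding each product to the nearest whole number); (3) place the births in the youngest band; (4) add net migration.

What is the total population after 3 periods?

70937

Let band 1 be 0–19 through band 5 = 80+.
[period 1]
Births: 11800 × 0.189 = 2230 ; 28900 × 0.379 = 10953 ⇒ total 13183
Band 2: 7300 × 0.96 = 7008
Band 3: 11800 × 0.959 = 11316
Band 4: 28900 × 0.959 = 27715
Band 5: 11900 × 0.936 + 22200 × 0.689 = 11138 + 15296 = 26434
Net migration: Band 1 + 600 → 13783; Band 5 − 180 → 26254
Population now: 0–19=13783, 20–39=7008, 40–59=11316, 60–79=27715, 80+=26254
[period 2]
Births: 7008 × 0.189 = 1325 ; 11316 × 0.379 = 4289 ⇒ total 5614
Band 2: 13783 × 0.96 = 13232
Band 3: 7008 × 0.959 = 6721
Band 4: 11316 × 0.959 = 10852
Band 5: 27715 × 0.936 + 26254 × 0.689 = 25941 + 18089 = 44030
Net migration: Band 1 + 600 → 6214; Band 5 − 180 → 43850
Population now: 0–19=6214, 20–39=13232, 40–59=6721, 60–79=10852, 80+=43850
[period 3]
Births: 13232 × 0.189 = 2501 ; 6721 × 0.379 = 2547 ⇒ total 5048
Band 2: 6214 × 0.96 = 5965
Band 3: 13232 × 0.959 = 12689
Band 4: 6721 × 0.959 = 6445
Band 5: 10852 × 0.936 + 43850 × 0.689 = 10157 + 30213 = 40370
Net migration: Band 1 + 600 → 5648; Band 5 − 180 → 40190
Population now: 0–19=5648, 20–39=5965, 40–59=12689, 60–79=6445, 80+=40190
Total after period 3: 5648 + 5965 + 12689 + 6445 + 40190 = 70937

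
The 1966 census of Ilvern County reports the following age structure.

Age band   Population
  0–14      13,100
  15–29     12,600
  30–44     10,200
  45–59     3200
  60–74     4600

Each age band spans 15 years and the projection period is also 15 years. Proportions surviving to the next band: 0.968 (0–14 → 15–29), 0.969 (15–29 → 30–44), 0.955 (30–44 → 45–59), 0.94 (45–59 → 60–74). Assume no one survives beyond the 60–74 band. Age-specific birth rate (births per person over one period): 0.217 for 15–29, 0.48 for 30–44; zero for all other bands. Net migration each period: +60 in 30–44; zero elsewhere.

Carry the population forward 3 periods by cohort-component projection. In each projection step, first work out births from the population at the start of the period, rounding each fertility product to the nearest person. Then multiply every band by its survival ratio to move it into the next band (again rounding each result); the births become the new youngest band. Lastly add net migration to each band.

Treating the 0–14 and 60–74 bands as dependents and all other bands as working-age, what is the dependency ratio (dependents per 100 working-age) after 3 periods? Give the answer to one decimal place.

After projecting period 1:
Births: 12600 × 0.217 = 2734 ; 10200 × 0.48 = 4896 → total 7630
15–29: 13100 × 0.968 = 12681
30–44: 12600 × 0.969 = 12209
45–59: 10200 × 0.955 = 9741
60–74: 3200 × 0.94 = 3008
Net migration: 30–44 + 60 → 12269
Giving 7630 / 12681 / 12269 / 9741 / 3008.
After projecting period 2:
Births: 12681 × 0.217 = 2752 ; 12269 × 0.48 = 5889 → total 8641
15–29: 7630 × 0.968 = 7386
30–44: 12681 × 0.969 = 12288
45–59: 12269 × 0.955 = 11717
60–74: 9741 × 0.94 = 9157
Net migration: 30–44 + 60 → 12348
Giving 8641 / 7386 / 12348 / 11717 / 9157.
After projecting period 3:
Births: 7386 × 0.217 = 1603 ; 12348 × 0.48 = 5927 → total 7530
15–29: 8641 × 0.968 = 8364
30–44: 7386 × 0.969 = 7157
45–59: 12348 × 0.955 = 11792
60–74: 11717 × 0.94 = 11014
Net migration: 30–44 + 60 → 7217
Giving 7530 / 8364 / 7217 / 11792 / 11014.
Dependents (band 0–14 + band 60–74) = 7530 + 11014 = 18544; working-age = 27373; ratio = 18544/27373 × 100 = 67.7

67.7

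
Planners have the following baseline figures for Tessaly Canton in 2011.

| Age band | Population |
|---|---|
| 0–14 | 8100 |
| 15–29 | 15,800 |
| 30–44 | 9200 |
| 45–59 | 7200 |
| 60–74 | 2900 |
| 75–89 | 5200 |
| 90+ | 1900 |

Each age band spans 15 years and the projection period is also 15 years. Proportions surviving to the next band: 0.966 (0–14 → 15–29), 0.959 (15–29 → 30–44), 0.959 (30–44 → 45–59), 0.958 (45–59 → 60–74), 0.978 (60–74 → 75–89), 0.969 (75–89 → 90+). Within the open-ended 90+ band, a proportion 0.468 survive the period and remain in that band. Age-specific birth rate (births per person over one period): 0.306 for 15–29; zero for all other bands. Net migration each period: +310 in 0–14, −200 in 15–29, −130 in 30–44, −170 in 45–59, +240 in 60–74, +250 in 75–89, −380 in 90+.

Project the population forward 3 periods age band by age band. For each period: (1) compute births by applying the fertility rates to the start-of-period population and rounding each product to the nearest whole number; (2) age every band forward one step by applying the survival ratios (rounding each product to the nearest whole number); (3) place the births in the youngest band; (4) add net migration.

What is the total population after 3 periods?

After projecting period 1:
Births: 15800 × 0.306 = 4835
15–29: 8100 × 0.966 = 7825
30–44: 15800 × 0.959 = 15152
45–59: 9200 × 0.959 = 8823
60–74: 7200 × 0.958 = 6898
75–89: 2900 × 0.978 = 2836
90+: 5200 × 0.969 + 1900 × 0.468 = 5039 + 889 = 5928
Net migration: 0–14 + 310 → 5145; 15–29 − 200 → 7625; 30–44 − 130 → 15022; 45–59 − 170 → 8653; 60–74 + 240 → 7138; 75–89 + 250 → 3086; 90+ − 380 → 5548
Giving 5145 / 7625 / 15022 / 8653 / 7138 / 3086 / 5548.
After projecting period 2:
Births: 7625 × 0.306 = 2333
15–29: 5145 × 0.966 = 4970
30–44: 7625 × 0.959 = 7312
45–59: 15022 × 0.959 = 14406
60–74: 8653 × 0.958 = 8290
75–89: 7138 × 0.978 = 6981
90+: 3086 × 0.969 + 5548 × 0.468 = 2990 + 2596 = 5586
Net migration: 0–14 + 310 → 2643; 15–29 − 200 → 4770; 30–44 − 130 → 7182; 45–59 − 170 → 14236; 60–74 + 240 → 8530; 75–89 + 250 → 7231; 90+ − 380 → 5206
Giving 2643 / 4770 / 7182 / 14236 / 8530 / 7231 / 5206.
After projecting period 3:
Births: 4770 × 0.306 = 1460
15–29: 2643 × 0.966 = 2553
30–44: 4770 × 0.959 = 4574
45–59: 7182 × 0.959 = 6888
60–74: 14236 × 0.958 = 13638
75–89: 8530 × 0.978 = 8342
90+: 7231 × 0.969 + 5206 × 0.468 = 7007 + 2436 = 9443
Net migration: 0–14 + 310 → 1770; 15–29 − 200 → 2353; 30–44 − 130 → 4444; 45–59 − 170 → 6718; 60–74 + 240 → 13878; 75–89 + 250 → 8592; 90+ − 380 → 9063
Giving 1770 / 2353 / 4444 / 6718 / 13878 / 8592 / 9063.
Total after period 3: 1770 + 2353 + 4444 + 6718 + 13878 + 8592 + 9063 = 46818

46818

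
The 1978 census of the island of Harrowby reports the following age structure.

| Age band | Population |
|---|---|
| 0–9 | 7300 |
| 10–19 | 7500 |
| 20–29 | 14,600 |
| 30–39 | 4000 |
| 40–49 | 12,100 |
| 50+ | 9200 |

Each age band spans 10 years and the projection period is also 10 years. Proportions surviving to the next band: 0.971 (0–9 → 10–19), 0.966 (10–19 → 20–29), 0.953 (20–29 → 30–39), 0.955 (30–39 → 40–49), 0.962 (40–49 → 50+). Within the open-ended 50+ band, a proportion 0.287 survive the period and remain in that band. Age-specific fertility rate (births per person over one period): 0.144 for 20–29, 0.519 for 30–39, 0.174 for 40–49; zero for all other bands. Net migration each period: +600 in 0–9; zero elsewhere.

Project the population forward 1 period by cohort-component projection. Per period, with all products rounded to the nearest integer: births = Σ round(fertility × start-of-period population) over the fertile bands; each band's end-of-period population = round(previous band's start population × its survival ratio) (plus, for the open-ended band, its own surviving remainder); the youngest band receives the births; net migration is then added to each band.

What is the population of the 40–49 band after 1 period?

(Groups numbered youngest = 1 to oldest = 6.)
[period 1]
Births: 14600 * 0.144 = 2102 ; 4000 * 0.519 = 2076 ; 12100 * 0.174 = 2105 — total 6283
Group 2: 7300 * 0.971 = 7088
Group 3: 7500 * 0.966 = 7245
Group 4: 14600 * 0.953 = 13914
Group 5: 4000 * 0.955 = 3820
Group 6: 12100 * 0.962 + 9200 * 0.287 = 11640 + 2640 = 14280
Net migration: Group 1 + 600 → 6883
→ [6883, 7088, 7245, 13914, 3820, 14280]

3820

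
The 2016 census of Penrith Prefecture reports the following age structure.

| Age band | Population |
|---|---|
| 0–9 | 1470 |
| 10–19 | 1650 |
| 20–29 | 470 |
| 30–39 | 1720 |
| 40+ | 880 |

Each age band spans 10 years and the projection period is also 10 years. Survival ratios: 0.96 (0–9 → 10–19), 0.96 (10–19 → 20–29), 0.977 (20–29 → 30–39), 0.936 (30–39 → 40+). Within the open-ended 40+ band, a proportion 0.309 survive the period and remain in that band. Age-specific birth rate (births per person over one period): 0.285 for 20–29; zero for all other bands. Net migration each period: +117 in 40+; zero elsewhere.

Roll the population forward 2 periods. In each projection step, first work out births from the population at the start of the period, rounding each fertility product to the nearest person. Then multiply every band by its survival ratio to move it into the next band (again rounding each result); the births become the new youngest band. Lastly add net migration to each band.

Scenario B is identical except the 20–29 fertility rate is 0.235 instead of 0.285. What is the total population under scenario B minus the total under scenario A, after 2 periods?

Call the groups 1 to 5, youngest first.
Period 1.
Births: 470 × 0.285 = 134
Group 2: 1470 × 0.96 = 1411
Group 3: 1650 × 0.96 = 1584
Group 4: 470 × 0.977 = 459
Group 5: 1720 × 0.936 + 880 × 0.309 = 1610 + 272 = 1882
Net migration: Group 5 + 117 → 1999
Population now: 0–9=134, 10–19=1411, 20–29=1584, 30–39=459, 40+=1999
Period 2.
Births: 1584 × 0.285 = 451
Group 2: 134 × 0.96 = 129
Group 3: 1411 × 0.96 = 1355
Group 4: 1584 × 0.977 = 1548
Group 5: 459 × 0.936 + 1999 × 0.309 = 430 + 618 = 1048
Net migration: Group 5 + 117 → 1165
Population now: 0–9=451, 10–19=129, 20–29=1355, 30–39=1548, 40+=1165
Scenario A total after 2 periods: 4648
Scenario B projection —
Period 1.
Births: 470 × 0.235 = 110
Group 2: 1470 × 0.96 = 1411
Group 3: 1650 × 0.96 = 1584
Group 4: 470 × 0.977 = 459
Group 5: 1720 × 0.936 + 880 × 0.309 = 1610 + 272 = 1882
Net migration: Group 5 + 117 → 1999
Population now: 0–9=110, 10–19=1411, 20–29=1584, 30–39=459, 40+=1999
Period 2.
Births: 1584 × 0.235 = 372
Group 2: 110 × 0.96 = 106
Group 3: 1411 × 0.96 = 1355
Group 4: 1584 × 0.977 = 1548
Group 5: 459 × 0.936 + 1999 × 0.309 = 430 + 618 = 1048
Net migration: Group 5 + 117 → 1165
Population now: 0–9=372, 10–19=106, 20–29=1355, 30–39=1548, 40+=1165
Scenario B total after 2 periods: 4546
Difference B − A = 4546 − 4648 = -102

-102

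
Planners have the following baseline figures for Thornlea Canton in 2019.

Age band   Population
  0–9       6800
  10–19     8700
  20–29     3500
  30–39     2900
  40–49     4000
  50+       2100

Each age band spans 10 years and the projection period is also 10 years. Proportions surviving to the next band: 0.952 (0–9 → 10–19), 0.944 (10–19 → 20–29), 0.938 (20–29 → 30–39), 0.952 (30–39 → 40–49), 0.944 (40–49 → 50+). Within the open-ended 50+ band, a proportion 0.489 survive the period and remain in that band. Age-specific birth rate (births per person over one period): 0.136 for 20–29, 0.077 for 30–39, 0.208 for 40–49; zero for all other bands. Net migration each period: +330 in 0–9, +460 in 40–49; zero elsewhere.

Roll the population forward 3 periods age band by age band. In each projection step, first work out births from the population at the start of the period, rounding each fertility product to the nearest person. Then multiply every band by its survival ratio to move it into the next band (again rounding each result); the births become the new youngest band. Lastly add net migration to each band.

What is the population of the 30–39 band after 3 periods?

Call the groups 1 to 6, youngest first.
Period 1:
Births: 3500 × 0.136 = 476, 2900 × 0.077 = 223, 4000 × 0.208 = 832 — total 1531
Group 2: 6800 × 0.952 = 6474
Group 3: 8700 × 0.944 = 8213
Group 4: 3500 × 0.938 = 3283
Group 5: 2900 × 0.952 = 2761
Group 6: 4000 × 0.944 + 2100 × 0.489 = 3776 + 1027 = 4803
Net migration: Group 1 + 330 → 1861; Group 5 + 460 → 3221
End of period: [1861, 6474, 8213, 3283, 3221, 4803]
Period 2:
Births: 8213 × 0.136 = 1117, 3283 × 0.077 = 253, 3221 × 0.208 = 670 — total 2040
Group 2: 1861 × 0.952 = 1772
Group 3: 6474 × 0.944 = 6111
Group 4: 8213 × 0.938 = 7704
Group 5: 3283 × 0.952 = 3125
Group 6: 3221 × 0.944 + 4803 × 0.489 = 3041 + 2349 = 5390
Net migration: Group 1 + 330 → 2370; Group 5 + 460 → 3585
End of period: [2370, 1772, 6111, 7704, 3585, 5390]
Period 3:
Births: 6111 × 0.136 = 831, 7704 × 0.077 = 593, 3585 × 0.208 = 746 — total 2170
Group 2: 2370 × 0.952 = 2256
Group 3: 1772 × 0.944 = 1673
Group 4: 6111 × 0.938 = 5732
Group 5: 7704 × 0.952 = 7334
Group 6: 3585 × 0.944 + 5390 × 0.489 = 3384 + 2636 = 6020
Net migration: Group 1 + 330 → 2500; Group 5 + 460 → 7794
End of period: [2500, 2256, 1673, 5732, 7794, 6020]

5732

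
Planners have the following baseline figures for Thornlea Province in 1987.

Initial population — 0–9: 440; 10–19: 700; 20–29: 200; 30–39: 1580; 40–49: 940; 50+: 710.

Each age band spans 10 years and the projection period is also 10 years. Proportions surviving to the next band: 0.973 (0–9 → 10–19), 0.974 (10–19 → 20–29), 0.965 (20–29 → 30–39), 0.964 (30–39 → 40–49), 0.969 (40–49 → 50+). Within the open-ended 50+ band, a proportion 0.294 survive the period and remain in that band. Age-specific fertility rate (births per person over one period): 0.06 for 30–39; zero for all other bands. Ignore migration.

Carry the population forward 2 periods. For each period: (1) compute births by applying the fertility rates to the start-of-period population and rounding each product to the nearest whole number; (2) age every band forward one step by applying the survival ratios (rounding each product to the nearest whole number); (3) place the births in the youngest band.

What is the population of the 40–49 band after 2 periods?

186

Period 1:
Births: 1580 * 0.06 = 95
10–19: 440 * 0.973 = 428
20–29: 700 * 0.974 = 682
30–39: 200 * 0.965 = 193
40–49: 1580 * 0.964 = 1523
50+: 940 * 0.969 + 710 * 0.294 = 911 + 209 = 1120
→ [95, 428, 682, 193, 1523, 1120]
Period 2:
Births: 193 * 0.06 = 12
10–19: 95 * 0.973 = 92
20–29: 428 * 0.974 = 417
30–39: 682 * 0.965 = 658
40–49: 193 * 0.964 = 186
50+: 1523 * 0.969 + 1120 * 0.294 = 1476 + 329 = 1805
→ [12, 92, 417, 658, 186, 1805]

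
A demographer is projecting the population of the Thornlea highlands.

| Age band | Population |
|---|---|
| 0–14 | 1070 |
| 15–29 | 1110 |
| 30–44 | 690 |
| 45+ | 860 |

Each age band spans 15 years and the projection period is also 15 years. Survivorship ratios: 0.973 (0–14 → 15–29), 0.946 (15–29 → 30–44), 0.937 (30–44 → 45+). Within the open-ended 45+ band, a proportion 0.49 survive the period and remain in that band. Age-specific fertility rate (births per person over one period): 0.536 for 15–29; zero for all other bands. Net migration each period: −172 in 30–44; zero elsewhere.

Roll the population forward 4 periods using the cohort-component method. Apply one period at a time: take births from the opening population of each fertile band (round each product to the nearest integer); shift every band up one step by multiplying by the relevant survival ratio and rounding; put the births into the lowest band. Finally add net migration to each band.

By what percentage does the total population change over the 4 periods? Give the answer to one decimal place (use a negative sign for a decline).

-46.8

[period 1]
Births: 1110 * 0.536 = 595
15–29: 1070 * 0.973 = 1041
30–44: 1110 * 0.946 = 1050
45+: 690 * 0.937 + 860 * 0.49 = 647 + 421 = 1068
Net migration: 30–44 − 172 → 878
End of period: [595, 1041, 878, 1068]
[period 2]
Births: 1041 * 0.536 = 558
15–29: 595 * 0.973 = 579
30–44: 1041 * 0.946 = 985
45+: 878 * 0.937 + 1068 * 0.49 = 823 + 523 = 1346
Net migration: 30–44 − 172 → 813
End of period: [558, 579, 813, 1346]
[period 3]
Births: 579 * 0.536 = 310
15–29: 558 * 0.973 = 543
30–44: 579 * 0.946 = 548
45+: 813 * 0.937 + 1346 * 0.49 = 762 + 660 = 1422
Net migration: 30–44 − 172 → 376
End of period: [310, 543, 376, 1422]
[period 4]
Births: 543 * 0.536 = 291
15–29: 310 * 0.973 = 302
30–44: 543 * 0.946 = 514
45+: 376 * 0.937 + 1422 * 0.49 = 352 + 697 = 1049
Net migration: 30–44 − 172 → 342
End of period: [291, 302, 342, 1049]
Total: 3730 → 1984; change = -1746; percentage change = -46.8%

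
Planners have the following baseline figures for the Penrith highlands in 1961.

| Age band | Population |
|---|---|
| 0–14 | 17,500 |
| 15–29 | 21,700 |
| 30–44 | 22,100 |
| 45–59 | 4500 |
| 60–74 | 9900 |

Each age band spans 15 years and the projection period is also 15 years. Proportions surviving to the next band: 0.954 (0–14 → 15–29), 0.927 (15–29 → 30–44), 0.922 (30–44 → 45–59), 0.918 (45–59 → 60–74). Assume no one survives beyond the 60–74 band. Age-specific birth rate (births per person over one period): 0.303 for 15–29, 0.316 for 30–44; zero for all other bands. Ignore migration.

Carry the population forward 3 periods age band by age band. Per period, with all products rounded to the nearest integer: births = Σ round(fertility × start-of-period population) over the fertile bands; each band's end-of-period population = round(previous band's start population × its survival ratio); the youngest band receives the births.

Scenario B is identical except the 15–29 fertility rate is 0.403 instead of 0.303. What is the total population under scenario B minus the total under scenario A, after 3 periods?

5639

After projecting period 1:
Births: 21700 * 0.303 = 6575  |  22100 * 0.316 = 6984 → 13559
15–29: 17500 * 0.954 = 16695
30–44: 21700 * 0.927 = 20116
45–59: 22100 * 0.922 = 20376
60–74: 4500 * 0.918 = 4131
Population now: 0–14=13559, 15–29=16695, 30–44=20116, 45–59=20376, 60–74=4131
After projecting period 2:
Births: 16695 * 0.303 = 5059  |  20116 * 0.316 = 6357 → 11416
15–29: 13559 * 0.954 = 12935
30–44: 16695 * 0.927 = 15476
45–59: 20116 * 0.922 = 18547
60–74: 20376 * 0.918 = 18705
Population now: 0–14=11416, 15–29=12935, 30–44=15476, 45–59=18547, 60–74=18705
After projecting period 3:
Births: 12935 * 0.303 = 3919  |  15476 * 0.316 = 4890 → 8809
15–29: 11416 * 0.954 = 10891
30–44: 12935 * 0.927 = 11991
45–59: 15476 * 0.922 = 14269
60–74: 18547 * 0.918 = 17026
Population now: 0–14=8809, 15–29=10891, 30–44=11991, 45–59=14269, 60–74=17026
Scenario A total after 3 periods: 62986
Scenario B projection —
After projecting period 1:
Births: 21700 * 0.403 = 8745  |  22100 * 0.316 = 6984 → 15729
15–29: 17500 * 0.954 = 16695
30–44: 21700 * 0.927 = 20116
45–59: 22100 * 0.922 = 20376
60–74: 4500 * 0.918 = 4131
Population now: 0–14=15729, 15–29=16695, 30–44=20116, 45–59=20376, 60–74=4131
After projecting period 2:
Births: 16695 * 0.403 = 6728  |  20116 * 0.316 = 6357 → 13085
15–29: 15729 * 0.954 = 15005
30–44: 16695 * 0.927 = 15476
45–59: 20116 * 0.922 = 18547
60–74: 20376 * 0.918 = 18705
Population now: 0–14=13085, 15–29=15005, 30–44=15476, 45–59=18547, 60–74=18705
After projecting period 3:
Births: 15005 * 0.403 = 6047  |  15476 * 0.316 = 4890 → 10937
15–29: 13085 * 0.954 = 12483
30–44: 15005 * 0.927 = 13910
45–59: 15476 * 0.922 = 14269
60–74: 18547 * 0.918 = 17026
Population now: 0–14=10937, 15–29=12483, 30–44=13910, 45–59=14269, 60–74=17026
Scenario B total after 3 periods: 68625
Difference B − A = 68625 − 62986 = 5639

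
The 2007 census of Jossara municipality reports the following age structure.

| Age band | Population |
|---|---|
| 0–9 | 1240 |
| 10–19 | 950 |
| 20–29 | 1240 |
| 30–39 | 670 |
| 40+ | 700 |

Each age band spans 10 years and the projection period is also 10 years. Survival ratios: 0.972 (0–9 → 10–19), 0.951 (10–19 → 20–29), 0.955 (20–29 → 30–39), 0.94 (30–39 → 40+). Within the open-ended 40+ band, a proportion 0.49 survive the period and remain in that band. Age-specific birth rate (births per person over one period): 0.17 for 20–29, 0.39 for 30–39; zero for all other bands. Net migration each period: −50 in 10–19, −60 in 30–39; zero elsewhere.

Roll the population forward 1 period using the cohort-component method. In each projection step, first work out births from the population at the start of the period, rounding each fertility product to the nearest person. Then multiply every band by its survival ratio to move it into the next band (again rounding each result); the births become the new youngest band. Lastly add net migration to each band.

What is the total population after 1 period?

4627

Period 1.
Births: 1240 × 0.17 = 211  |  670 × 0.39 = 261 → total 472
10–19: 1240 × 0.972 = 1205
20–29: 950 × 0.951 = 903
30–39: 1240 × 0.955 = 1184
40+: 670 × 0.94 + 700 × 0.49 = 630 + 343 = 973
Net migration: 10–19 − 50 → 1155; 30–39 − 60 → 1124
Population now: 0–9=472, 10–19=1155, 20–29=903, 30–39=1124, 40+=973
Total after period 1: 472 + 1155 + 903 + 1124 + 973 = 4627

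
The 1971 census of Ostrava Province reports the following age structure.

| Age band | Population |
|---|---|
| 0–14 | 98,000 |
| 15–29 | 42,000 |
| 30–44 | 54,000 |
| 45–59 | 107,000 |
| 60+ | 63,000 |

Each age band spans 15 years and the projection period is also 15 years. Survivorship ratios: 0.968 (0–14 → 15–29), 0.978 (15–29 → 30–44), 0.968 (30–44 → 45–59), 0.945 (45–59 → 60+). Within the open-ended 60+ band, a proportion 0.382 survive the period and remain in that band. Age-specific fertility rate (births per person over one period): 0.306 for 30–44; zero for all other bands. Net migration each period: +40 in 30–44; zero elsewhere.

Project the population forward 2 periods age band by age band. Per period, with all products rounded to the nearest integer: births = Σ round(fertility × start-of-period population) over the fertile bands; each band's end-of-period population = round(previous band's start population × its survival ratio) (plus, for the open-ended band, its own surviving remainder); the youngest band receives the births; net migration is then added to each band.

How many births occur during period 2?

Period 1.
Births: 54000 × 0.306 = 16524
15–29: 98000 × 0.968 = 94864
30–44: 42000 × 0.978 = 41076
45–59: 54000 × 0.968 = 52272
60+: 107000 × 0.945 + 63000 × 0.382 = 101115 + 24066 = 125181
Net migration: 30–44 + 40 → 41116
Population now: 0–14=16524, 15–29=94864, 30–44=41116, 45–59=52272, 60+=125181
Period 2.
Births: 41116 × 0.306 = 12581
15–29: 16524 × 0.968 = 15995
30–44: 94864 × 0.978 = 92777
45–59: 41116 × 0.968 = 39800
60+: 52272 × 0.945 + 125181 × 0.382 = 49397 + 47819 = 97216
Net migration: 30–44 + 40 → 92817
Population now: 0–14=12581, 15–29=15995, 30–44=92817, 45–59=39800, 60+=97216

12581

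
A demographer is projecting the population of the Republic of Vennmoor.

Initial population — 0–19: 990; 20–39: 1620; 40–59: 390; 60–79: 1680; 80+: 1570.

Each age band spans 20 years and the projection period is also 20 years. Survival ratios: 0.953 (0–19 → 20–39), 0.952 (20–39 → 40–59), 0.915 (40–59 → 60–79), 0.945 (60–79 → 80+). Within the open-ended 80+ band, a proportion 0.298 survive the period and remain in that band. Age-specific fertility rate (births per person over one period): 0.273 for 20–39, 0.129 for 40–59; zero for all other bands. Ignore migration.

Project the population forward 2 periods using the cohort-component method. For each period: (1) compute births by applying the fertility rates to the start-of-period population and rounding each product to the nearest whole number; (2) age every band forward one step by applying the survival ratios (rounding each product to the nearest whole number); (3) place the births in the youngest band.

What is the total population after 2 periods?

Let band 1 be 0–19 through band 5 = 80+.
[period 1]
Births: 1620 × 0.273 = 442 ; 390 × 0.129 = 50 ⇒ total 492
Band 2: 990 × 0.953 = 943
Band 3: 1620 × 0.952 = 1542
Band 4: 390 × 0.915 = 357
Band 5: 1680 × 0.945 + 1570 × 0.298 = 1588 + 468 = 2056
End of period: [492, 943, 1542, 357, 2056]
[period 2]
Births: 943 × 0.273 = 257 ; 1542 × 0.129 = 199 ⇒ total 456
Band 2: 492 × 0.953 = 469
Band 3: 943 × 0.952 = 898
Band 4: 1542 × 0.915 = 1411
Band 5: 357 × 0.945 + 2056 × 0.298 = 337 + 613 = 950
End of period: [456, 469, 898, 1411, 950]
Total after period 2: 456 + 469 + 898 + 1411 + 950 = 4184

4184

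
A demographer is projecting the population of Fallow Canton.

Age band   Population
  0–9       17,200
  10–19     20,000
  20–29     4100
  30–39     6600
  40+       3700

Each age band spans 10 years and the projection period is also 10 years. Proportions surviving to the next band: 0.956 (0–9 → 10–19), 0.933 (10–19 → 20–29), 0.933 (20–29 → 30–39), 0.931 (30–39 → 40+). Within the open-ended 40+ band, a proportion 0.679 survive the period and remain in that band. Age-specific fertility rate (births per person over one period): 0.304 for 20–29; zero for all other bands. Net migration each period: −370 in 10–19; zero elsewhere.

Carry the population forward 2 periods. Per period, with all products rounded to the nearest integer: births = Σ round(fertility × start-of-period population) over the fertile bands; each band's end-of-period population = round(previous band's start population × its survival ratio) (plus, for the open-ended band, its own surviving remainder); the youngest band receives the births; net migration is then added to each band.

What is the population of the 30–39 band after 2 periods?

After projecting period 1:
Births: 4100 × 0.304 = 1246
10–19: 17200 × 0.956 = 16443
20–29: 20000 × 0.933 = 18660
30–39: 4100 × 0.933 = 3825
40+: 6600 × 0.931 + 3700 × 0.679 = 6145 + 2512 = 8657
Net migration: 10–19 − 370 → 16073
End of period: [1246, 16073, 18660, 3825, 8657]
After projecting period 2:
Births: 18660 × 0.304 = 5673
10–19: 1246 × 0.956 = 1191
20–29: 16073 × 0.933 = 14996
30–39: 18660 × 0.933 = 17410
40+: 3825 × 0.931 + 8657 × 0.679 = 3561 + 5878 = 9439
Net migration: 10–19 − 370 → 821
End of period: [5673, 821, 14996, 17410, 9439]

17410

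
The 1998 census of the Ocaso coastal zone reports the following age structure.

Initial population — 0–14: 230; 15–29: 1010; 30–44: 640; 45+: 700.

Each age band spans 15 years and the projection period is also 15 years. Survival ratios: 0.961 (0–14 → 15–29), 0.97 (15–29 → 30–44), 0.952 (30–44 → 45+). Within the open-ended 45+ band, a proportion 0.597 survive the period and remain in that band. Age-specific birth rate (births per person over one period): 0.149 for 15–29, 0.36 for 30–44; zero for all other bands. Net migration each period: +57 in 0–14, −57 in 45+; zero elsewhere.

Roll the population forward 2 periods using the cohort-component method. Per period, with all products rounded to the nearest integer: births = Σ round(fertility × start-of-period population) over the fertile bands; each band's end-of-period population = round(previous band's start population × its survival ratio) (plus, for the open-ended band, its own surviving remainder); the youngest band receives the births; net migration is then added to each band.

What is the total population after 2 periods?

Period 1:
Births: 1010 × 0.149 = 150  |  640 × 0.36 = 230 ⇒ total 380
15–29: 230 × 0.961 = 221
30–44: 1010 × 0.97 = 980
45+: 640 × 0.952 + 700 × 0.597 = 609 + 418 = 1027
Net migration: 0–14 + 57 → 437; 45+ − 57 → 970
Population now: 0–14=437, 15–29=221, 30–44=980, 45+=970
Period 2:
Births: 221 × 0.149 = 33  |  980 × 0.36 = 353 ⇒ total 386
15–29: 437 × 0.961 = 420
30–44: 221 × 0.97 = 214
45+: 980 × 0.952 + 970 × 0.597 = 933 + 579 = 1512
Net migration: 0–14 + 57 → 443; 45+ − 57 → 1455
Population now: 0–14=443, 15–29=420, 30–44=214, 45+=1455
Total after period 2: 443 + 420 + 214 + 1455 = 2532

2532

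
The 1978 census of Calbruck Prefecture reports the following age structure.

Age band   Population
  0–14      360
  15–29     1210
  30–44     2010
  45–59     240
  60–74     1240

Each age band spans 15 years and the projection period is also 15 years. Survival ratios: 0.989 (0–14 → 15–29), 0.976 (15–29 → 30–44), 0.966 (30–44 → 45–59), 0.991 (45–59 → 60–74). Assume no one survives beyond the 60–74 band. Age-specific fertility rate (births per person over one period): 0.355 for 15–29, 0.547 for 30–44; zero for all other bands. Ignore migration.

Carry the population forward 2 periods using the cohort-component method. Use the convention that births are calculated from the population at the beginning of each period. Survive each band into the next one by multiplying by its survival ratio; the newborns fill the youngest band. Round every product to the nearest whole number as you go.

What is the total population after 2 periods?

5697

— Period 1 —
Births: 1210 × 0.355 = 430  |  2010 × 0.547 = 1099 → 1529
15–29: 360 × 0.989 = 356
30–44: 1210 × 0.976 = 1181
45–59: 2010 × 0.966 = 1942
60–74: 240 × 0.991 = 238
End of period: [1529, 356, 1181, 1942, 238]
— Period 2 —
Births: 356 × 0.355 = 126  |  1181 × 0.547 = 646 → 772
15–29: 1529 × 0.989 = 1512
30–44: 356 × 0.976 = 347
45–59: 1181 × 0.966 = 1141
60–74: 1942 × 0.991 = 1925
End of period: [772, 1512, 347, 1141, 1925]
Total after period 2: 772 + 1512 + 347 + 1141 + 1925 = 5697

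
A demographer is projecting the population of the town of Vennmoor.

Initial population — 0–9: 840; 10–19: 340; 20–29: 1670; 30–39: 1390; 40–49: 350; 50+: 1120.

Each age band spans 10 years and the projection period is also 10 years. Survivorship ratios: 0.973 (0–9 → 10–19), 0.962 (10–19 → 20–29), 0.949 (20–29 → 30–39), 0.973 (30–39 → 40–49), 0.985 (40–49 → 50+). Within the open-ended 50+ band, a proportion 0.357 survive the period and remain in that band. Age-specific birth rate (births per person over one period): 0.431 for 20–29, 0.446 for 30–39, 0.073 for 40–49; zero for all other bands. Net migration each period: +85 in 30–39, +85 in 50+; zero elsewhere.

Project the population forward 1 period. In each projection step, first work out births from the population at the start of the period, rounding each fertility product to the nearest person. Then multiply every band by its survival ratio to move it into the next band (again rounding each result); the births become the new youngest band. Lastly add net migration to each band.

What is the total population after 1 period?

[period 1]
Births: 1670 × 0.431 = 720  |  1390 × 0.446 = 620  |  350 × 0.073 = 26 → total 1366
10–19: 840 × 0.973 = 817
20–29: 340 × 0.962 = 327
30–39: 1670 × 0.949 = 1585
40–49: 1390 × 0.973 = 1352
50+: 350 × 0.985 + 1120 × 0.357 = 345 + 400 = 745
Net migration: 30–39 + 85 → 1670; 50+ + 85 → 830
Giving 1366 / 817 / 327 / 1670 / 1352 / 830.
Total after period 1: 1366 + 817 + 327 + 1670 + 1352 + 830 = 6362

6362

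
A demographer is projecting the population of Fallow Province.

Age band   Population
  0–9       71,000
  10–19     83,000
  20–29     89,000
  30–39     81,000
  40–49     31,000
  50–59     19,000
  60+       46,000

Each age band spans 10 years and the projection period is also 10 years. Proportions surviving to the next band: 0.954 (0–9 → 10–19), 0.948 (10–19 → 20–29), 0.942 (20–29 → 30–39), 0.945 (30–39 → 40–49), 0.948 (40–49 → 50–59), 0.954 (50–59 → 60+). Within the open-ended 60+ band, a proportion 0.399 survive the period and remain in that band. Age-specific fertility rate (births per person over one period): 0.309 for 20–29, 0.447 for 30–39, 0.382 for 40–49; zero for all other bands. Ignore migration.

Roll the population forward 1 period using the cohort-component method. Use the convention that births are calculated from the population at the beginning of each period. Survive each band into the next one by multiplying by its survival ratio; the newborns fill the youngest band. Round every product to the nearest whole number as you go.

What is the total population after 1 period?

(Bands numbered youngest = 1 to oldest = 7.)
Period 1:
Births: 89000 * 0.309 = 27501  |  81000 * 0.447 = 36207  |  31000 * 0.382 = 11842 → total 75550
Band 2: 71000 * 0.954 = 67734
Band 3: 83000 * 0.948 = 78684
Band 4: 89000 * 0.942 = 83838
Band 5: 81000 * 0.945 = 76545
Band 6: 31000 * 0.948 = 29388
Band 7: 19000 * 0.954 + 46000 * 0.399 = 18126 + 18354 = 36480
Giving 75550 / 67734 / 78684 / 83838 / 76545 / 29388 / 36480.
Total after period 1: 75550 + 67734 + 78684 + 83838 + 76545 + 29388 + 36480 = 448219

448219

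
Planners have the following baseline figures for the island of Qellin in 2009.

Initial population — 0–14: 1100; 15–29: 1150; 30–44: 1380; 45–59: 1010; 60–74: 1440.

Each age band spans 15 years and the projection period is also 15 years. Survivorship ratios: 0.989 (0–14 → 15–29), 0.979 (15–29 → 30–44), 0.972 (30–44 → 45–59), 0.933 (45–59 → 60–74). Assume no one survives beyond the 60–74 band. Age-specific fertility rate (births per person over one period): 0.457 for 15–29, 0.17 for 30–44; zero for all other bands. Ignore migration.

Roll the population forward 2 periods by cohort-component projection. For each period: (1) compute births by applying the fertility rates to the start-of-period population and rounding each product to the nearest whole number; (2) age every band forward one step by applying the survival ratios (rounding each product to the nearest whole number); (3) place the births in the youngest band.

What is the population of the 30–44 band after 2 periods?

After projecting period 1:
Births: 1150 × 0.457 = 526  |  1380 × 0.17 = 235 → total 761
15–29: 1100 × 0.989 = 1088
30–44: 1150 × 0.979 = 1126
45–59: 1380 × 0.972 = 1341
60–74: 1010 × 0.933 = 942
End of period: [761, 1088, 1126, 1341, 942]
After projecting period 2:
Births: 1088 × 0.457 = 497  |  1126 × 0.17 = 191 → total 688
15–29: 761 × 0.989 = 753
30–44: 1088 × 0.979 = 1065
45–59: 1126 × 0.972 = 1094
60–74: 1341 × 0.933 = 1251
End of period: [688, 753, 1065, 1094, 1251]

1065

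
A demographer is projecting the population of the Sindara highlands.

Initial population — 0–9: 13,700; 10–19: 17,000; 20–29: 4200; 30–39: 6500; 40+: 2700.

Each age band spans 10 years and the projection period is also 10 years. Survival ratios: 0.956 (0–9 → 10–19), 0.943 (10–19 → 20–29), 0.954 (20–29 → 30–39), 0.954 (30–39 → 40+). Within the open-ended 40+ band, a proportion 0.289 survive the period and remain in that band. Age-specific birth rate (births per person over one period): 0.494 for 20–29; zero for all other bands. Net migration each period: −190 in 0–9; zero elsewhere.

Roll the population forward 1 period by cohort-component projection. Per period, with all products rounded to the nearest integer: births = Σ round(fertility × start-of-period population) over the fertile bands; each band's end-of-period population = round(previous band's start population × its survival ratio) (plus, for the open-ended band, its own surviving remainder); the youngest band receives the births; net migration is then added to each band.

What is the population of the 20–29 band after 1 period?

16031

— Period 1 —
Births: 4200 * 0.494 = 2075
10–19: 13700 * 0.956 = 13097
20–29: 17000 * 0.943 = 16031
30–39: 4200 * 0.954 = 4007
40+: 6500 * 0.954 + 2700 * 0.289 = 6201 + 780 = 6981
Net migration: 0–9 − 190 → 1885
Population now: 0–9=1885, 10–19=13097, 20–29=16031, 30–39=4007, 40+=6981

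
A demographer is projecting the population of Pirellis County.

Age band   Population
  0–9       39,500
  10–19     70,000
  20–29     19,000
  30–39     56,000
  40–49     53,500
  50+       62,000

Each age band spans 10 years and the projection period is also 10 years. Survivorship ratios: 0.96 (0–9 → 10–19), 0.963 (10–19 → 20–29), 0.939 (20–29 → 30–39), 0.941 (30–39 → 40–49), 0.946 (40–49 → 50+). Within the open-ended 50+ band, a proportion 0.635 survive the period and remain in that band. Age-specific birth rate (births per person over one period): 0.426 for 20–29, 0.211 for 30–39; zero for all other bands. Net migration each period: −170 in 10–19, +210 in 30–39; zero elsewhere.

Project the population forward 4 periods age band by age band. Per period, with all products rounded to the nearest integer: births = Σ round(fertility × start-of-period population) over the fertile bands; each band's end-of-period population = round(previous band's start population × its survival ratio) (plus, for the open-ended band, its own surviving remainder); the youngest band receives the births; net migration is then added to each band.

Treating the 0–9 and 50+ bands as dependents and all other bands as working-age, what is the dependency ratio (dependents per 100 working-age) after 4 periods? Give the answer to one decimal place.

Let group 1 be 0–9 through group 6 = 50+.
[period 1]
Births: 19000 × 0.426 = 8094, 56000 × 0.211 = 11816 → total 19910
Group 2: 39500 × 0.96 = 37920
Group 3: 70000 × 0.963 = 67410
Group 4: 19000 × 0.939 = 17841
Group 5: 56000 × 0.941 = 52696
Group 6: 53500 × 0.946 + 62000 × 0.635 = 50611 + 39370 = 89981
Net migration: Group 2 − 170 → 37750; Group 4 + 210 → 18051
Giving 19910 / 37750 / 67410 / 18051 / 52696 / 89981.
[period 2]
Births: 67410 × 0.426 = 28717, 18051 × 0.211 = 3809 → total 32526
Group 2: 19910 × 0.96 = 19114
Group 3: 37750 × 0.963 = 36353
Group 4: 67410 × 0.939 = 63298
Group 5: 18051 × 0.941 = 16986
Group 6: 52696 × 0.946 + 89981 × 0.635 = 49850 + 57138 = 106988
Net migration: Group 2 − 170 → 18944; Group 4 + 210 → 63508
Giving 32526 / 18944 / 36353 / 63508 / 16986 / 106988.
[period 3]
Births: 36353 × 0.426 = 15486, 63508 × 0.211 = 13400 → total 28886
Group 2: 32526 × 0.96 = 31225
Group 3: 18944 × 0.963 = 18243
Group 4: 36353 × 0.939 = 34135
Group 5: 63508 × 0.941 = 59761
Group 6: 16986 × 0.946 + 106988 × 0.635 = 16069 + 67937 = 84006
Net migration: Group 2 − 170 → 31055; Group 4 + 210 → 34345
Giving 28886 / 31055 / 18243 / 34345 / 59761 / 84006.
[period 4]
Births: 18243 × 0.426 = 7772, 34345 × 0.211 = 7247 → total 15019
Group 2: 28886 × 0.96 = 27731
Group 3: 31055 × 0.963 = 29906
Group 4: 18243 × 0.939 = 17130
Group 5: 34345 × 0.941 = 32319
Group 6: 59761 × 0.946 + 84006 × 0.635 = 56534 + 53344 = 109878
Net migration: Group 2 − 170 → 27561; Group 4 + 210 → 17340
Giving 15019 / 27561 / 29906 / 17340 / 32319 / 109878.
Dependents (band 0–9 + band 50+) = 15019 + 109878 = 124897; working-age = 107126; ratio = 124897/107126 × 100 = 116.6

116.6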